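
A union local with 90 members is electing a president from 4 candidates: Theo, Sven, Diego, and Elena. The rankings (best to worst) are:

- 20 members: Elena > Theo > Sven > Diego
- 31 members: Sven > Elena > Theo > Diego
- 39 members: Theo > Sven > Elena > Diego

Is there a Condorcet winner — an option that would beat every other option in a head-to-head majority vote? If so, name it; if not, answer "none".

none

Checking pairwise contests:
Elena beats Theo 51–39.
Theo beats Sven 59–31.
Theo beats Diego 90–0.
Sven beats Elena 70–20.
Every option loses at least one head-to-head, so there is no Condorcet winner.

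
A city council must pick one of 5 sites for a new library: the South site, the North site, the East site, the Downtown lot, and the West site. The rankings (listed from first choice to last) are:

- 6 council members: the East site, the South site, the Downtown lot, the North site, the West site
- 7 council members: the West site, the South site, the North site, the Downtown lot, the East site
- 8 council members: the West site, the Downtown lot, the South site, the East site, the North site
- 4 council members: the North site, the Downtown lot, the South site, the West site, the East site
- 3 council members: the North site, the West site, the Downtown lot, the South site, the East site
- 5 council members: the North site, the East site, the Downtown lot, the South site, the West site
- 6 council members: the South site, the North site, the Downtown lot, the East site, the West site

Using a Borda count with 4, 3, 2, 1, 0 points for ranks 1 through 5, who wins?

the South site

the South site: 6·3 + 7·3 + 8·2 + 4·2 + 3·1 + 5·1 + 6·4 = 95
the North site: 6·1 + 7·2 + 8·0 + 4·4 + 3·4 + 5·4 + 6·3 = 86
the East site: 6·4 + 7·0 + 8·1 + 4·0 + 3·0 + 5·3 + 6·1 = 53
the Downtown lot: 6·2 + 7·1 + 8·3 + 4·3 + 3·2 + 5·2 + 6·2 = 83
the West site: 6·0 + 7·4 + 8·4 + 4·1 + 3·3 + 5·0 + 6·0 = 73
the South site has the highest Borda score (95).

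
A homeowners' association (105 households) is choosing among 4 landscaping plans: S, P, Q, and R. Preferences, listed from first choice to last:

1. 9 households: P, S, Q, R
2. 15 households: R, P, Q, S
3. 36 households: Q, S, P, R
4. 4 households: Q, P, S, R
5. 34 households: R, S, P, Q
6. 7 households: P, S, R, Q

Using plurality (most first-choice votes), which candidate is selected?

First-place votes: S 0, P 16, Q 40, R 49.
R has the most first-place votes.

R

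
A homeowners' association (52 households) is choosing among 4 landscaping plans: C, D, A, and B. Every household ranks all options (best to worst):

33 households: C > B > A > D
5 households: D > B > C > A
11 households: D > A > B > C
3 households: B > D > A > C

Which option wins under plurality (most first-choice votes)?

C

First-place votes: C 33, D 16, A 0, B 3.
C has the most first-place votes.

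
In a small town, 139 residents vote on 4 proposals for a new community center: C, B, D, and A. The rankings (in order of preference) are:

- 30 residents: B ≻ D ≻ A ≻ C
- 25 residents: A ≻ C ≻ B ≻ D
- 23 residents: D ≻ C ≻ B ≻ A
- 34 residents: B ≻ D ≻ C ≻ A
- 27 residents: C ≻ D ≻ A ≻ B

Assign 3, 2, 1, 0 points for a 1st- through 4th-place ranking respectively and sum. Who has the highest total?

D

C: 30·0 + 25·2 + 23·2 + 34·1 + 27·3 = 211
B: 30·3 + 25·1 + 23·1 + 34·3 + 27·0 = 240
D: 30·2 + 25·0 + 23·3 + 34·2 + 27·2 = 251
A: 30·1 + 25·3 + 23·0 + 34·0 + 27·1 = 132
D has the highest Borda score (251).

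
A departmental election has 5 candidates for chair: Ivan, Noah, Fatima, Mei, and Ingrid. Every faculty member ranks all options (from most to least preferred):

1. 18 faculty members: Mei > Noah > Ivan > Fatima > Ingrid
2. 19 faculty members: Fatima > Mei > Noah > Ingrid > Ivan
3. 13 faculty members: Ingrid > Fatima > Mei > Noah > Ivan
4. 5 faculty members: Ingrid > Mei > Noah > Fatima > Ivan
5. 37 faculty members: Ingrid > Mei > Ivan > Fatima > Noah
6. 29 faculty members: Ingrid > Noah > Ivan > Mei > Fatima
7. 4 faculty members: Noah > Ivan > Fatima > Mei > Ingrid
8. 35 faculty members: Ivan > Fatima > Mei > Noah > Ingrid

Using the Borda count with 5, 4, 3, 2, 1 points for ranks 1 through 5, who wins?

Mei

Ivan: 18·3 + 19·1 + 13·1 + 5·1 + 37·3 + 29·3 + 4·4 + 35·5 = 480
Noah: 18·4 + 19·3 + 13·2 + 5·3 + 37·1 + 29·4 + 4·5 + 35·2 = 413
Fatima: 18·2 + 19·5 + 13·4 + 5·2 + 37·2 + 29·1 + 4·3 + 35·4 = 448
Mei: 18·5 + 19·4 + 13·3 + 5·4 + 37·4 + 29·2 + 4·2 + 35·3 = 544
Ingrid: 18·1 + 19·2 + 13·5 + 5·5 + 37·5 + 29·5 + 4·1 + 35·1 = 515
Mei has the highest Borda score (544).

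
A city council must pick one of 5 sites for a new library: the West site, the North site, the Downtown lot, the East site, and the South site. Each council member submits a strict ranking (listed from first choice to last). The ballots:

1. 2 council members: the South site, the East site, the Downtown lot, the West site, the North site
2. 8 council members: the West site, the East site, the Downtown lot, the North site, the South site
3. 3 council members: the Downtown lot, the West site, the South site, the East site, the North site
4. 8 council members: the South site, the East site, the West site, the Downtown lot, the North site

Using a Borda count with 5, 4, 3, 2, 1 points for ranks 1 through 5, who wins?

the West site

the West site: 2·2 + 8·5 + 3·4 + 8·3 = 80
the North site: 2·1 + 8·2 + 3·1 + 8·1 = 29
the Downtown lot: 2·3 + 8·3 + 3·5 + 8·2 = 61
the East site: 2·4 + 8·4 + 3·2 + 8·4 = 78
the South site: 2·5 + 8·1 + 3·3 + 8·5 = 67
the West site has the highest Borda score (80).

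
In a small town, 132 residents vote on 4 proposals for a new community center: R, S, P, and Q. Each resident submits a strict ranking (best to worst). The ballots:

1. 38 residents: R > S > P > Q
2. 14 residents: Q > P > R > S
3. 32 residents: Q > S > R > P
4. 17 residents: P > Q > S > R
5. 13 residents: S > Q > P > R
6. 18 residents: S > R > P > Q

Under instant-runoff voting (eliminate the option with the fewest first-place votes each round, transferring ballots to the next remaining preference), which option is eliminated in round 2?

Round 1: R 38, S 31, P 17, Q 46. Eliminate P.
Round 2: R 38, S 31, Q 63. Eliminate S.

S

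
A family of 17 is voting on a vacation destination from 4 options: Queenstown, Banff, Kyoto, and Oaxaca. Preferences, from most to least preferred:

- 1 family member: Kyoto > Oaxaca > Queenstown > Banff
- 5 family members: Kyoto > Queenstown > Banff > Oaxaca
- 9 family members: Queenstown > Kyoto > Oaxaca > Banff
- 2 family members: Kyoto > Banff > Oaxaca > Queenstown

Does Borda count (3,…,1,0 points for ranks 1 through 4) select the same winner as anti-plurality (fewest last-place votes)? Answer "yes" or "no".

yes

Borda — scores: Queenstown 38, Banff 9, Kyoto 42, Oaxaca 13. Winner: Kyoto.
Anti-plurality — last-place votes: Queenstown 2, Banff 10, Kyoto 0, Oaxaca 5. Winner: Kyoto.
The two methods agree.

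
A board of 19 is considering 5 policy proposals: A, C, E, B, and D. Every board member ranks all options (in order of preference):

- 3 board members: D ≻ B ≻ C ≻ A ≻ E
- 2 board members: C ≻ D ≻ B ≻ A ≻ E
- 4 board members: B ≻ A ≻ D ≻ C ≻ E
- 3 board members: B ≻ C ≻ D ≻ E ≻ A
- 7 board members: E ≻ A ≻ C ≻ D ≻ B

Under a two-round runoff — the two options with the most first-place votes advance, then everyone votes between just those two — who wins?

B

Round 1 first-place votes: A 0, C 2, E 7, B 7, D 3.
E and B advance.
Runoff: E is preferred to B by 7 voters; B by 12.
B wins the runoff.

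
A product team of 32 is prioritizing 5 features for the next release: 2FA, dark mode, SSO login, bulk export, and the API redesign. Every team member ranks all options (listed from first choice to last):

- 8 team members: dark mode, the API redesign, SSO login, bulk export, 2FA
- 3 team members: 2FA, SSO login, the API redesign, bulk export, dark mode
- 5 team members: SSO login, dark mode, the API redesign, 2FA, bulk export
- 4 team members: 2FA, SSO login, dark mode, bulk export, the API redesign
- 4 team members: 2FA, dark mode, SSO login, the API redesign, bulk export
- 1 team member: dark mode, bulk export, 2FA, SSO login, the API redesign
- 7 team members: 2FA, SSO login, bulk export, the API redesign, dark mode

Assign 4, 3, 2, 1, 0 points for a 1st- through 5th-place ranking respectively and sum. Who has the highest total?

2FA: 8·0 + 3·4 + 5·1 + 4·4 + 4·4 + 1·2 + 7·4 = 79
dark mode: 8·4 + 3·0 + 5·3 + 4·2 + 4·3 + 1·4 + 7·0 = 71
SSO login: 8·2 + 3·3 + 5·4 + 4·3 + 4·2 + 1·1 + 7·3 = 87
bulk export: 8·1 + 3·1 + 5·0 + 4·1 + 4·0 + 1·3 + 7·2 = 32
the API redesign: 8·3 + 3·2 + 5·2 + 4·0 + 4·1 + 1·0 + 7·1 = 51
SSO login has the highest Borda score (87).

SSO login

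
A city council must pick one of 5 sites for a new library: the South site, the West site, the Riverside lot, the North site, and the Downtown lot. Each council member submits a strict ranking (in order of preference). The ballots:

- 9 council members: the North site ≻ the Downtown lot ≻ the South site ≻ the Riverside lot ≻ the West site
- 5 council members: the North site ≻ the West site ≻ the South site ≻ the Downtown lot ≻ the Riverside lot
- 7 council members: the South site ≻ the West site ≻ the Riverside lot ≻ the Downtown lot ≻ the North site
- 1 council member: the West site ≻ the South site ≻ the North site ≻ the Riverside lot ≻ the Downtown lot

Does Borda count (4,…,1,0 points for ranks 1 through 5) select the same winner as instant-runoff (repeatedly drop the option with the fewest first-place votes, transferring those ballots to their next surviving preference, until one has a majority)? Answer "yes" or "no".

no

Borda — scores: the South site 59, the West site 40, the Riverside lot 24, the North site 58, the Downtown lot 39. Winner: the South site.
Instant-runoff — R1 the South site 7, the West site 1, the Riverside lot 0, the North site 14, the Downtown lot 0 (the North site winner). Winner: the North site.
The two methods disagree.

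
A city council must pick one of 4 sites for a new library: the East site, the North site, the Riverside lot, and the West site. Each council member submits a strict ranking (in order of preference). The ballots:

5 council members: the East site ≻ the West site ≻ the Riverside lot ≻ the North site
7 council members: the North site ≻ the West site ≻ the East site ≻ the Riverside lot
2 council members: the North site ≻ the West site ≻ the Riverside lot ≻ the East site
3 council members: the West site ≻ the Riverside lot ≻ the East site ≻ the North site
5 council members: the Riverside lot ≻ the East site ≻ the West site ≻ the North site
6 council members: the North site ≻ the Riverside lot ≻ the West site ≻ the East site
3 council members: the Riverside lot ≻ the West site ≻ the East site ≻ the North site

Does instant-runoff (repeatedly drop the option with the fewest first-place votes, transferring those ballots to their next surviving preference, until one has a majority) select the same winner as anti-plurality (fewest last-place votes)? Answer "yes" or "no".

no

Instant-runoff — R1 the East site 5, the North site 15, the Riverside lot 8, the West site 3 (the West site out); R2 the East site 5, the North site 15, the Riverside lot 11 (the East site out); R3 the North site 15, the Riverside lot 16 (the Riverside lot winner). Winner: the Riverside lot.
Anti-plurality — last-place votes: the East site 8, the North site 16, the Riverside lot 7, the West site 0. Winner: the West site.
The two methods disagree.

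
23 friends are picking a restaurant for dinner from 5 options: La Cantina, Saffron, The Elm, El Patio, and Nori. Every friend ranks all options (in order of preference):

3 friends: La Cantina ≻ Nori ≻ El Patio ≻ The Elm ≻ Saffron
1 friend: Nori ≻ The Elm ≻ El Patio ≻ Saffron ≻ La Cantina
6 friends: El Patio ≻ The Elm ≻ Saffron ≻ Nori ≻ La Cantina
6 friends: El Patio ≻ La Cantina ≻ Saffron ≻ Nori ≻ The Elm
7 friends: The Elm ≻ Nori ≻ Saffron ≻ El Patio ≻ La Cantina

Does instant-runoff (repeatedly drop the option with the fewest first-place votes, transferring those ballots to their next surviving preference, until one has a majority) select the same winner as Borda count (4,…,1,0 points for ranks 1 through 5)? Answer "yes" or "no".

yes

Instant-runoff — R1 La Cantina 3, Saffron 0, The Elm 7, El Patio 12, Nori 1 (El Patio winner). Winner: El Patio.
Borda — scores: La Cantina 30, Saffron 39, The Elm 52, El Patio 63, Nori 46. Winner: El Patio.
The two methods agree.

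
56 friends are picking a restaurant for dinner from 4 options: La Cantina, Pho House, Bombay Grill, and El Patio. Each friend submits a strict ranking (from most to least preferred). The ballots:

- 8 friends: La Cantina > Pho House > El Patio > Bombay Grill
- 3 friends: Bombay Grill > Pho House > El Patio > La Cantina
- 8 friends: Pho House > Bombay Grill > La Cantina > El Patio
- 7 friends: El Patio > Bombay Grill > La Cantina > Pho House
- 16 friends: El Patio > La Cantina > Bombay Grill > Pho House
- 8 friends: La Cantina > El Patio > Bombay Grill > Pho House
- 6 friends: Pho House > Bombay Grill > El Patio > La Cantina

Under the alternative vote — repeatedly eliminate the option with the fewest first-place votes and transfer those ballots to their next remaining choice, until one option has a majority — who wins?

Round 1: La Cantina 16, Pho House 14, Bombay Grill 3, El Patio 23. Eliminate Bombay Grill.
Round 2: La Cantina 16, Pho House 17, El Patio 23. Eliminate La Cantina.
Round 3: Pho House 25, El Patio 31. El Patio has a majority.

El Patio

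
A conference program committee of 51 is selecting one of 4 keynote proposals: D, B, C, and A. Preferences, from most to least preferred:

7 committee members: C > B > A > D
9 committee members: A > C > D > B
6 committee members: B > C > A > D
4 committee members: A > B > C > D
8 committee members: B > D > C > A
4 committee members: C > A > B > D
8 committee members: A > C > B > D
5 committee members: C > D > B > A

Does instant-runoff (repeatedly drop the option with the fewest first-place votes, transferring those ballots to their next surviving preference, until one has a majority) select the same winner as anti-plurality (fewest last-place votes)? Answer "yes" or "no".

yes

Instant-runoff — R1 D 0, B 14, C 16, A 21 (D out); R2 B 14, C 16, A 21 (B out); R3 C 30, A 21 (C winner). Winner: C.
Anti-plurality — last-place votes: D 29, B 9, C 0, A 13. Winner: C.
The two methods agree.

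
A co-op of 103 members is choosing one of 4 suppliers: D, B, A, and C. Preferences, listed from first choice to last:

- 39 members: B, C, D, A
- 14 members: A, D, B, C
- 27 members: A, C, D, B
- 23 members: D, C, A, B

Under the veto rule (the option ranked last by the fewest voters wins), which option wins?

Last-place votes: D 0, B 50, A 39, C 14.
D is ranked last by the fewest voters, so D wins.

D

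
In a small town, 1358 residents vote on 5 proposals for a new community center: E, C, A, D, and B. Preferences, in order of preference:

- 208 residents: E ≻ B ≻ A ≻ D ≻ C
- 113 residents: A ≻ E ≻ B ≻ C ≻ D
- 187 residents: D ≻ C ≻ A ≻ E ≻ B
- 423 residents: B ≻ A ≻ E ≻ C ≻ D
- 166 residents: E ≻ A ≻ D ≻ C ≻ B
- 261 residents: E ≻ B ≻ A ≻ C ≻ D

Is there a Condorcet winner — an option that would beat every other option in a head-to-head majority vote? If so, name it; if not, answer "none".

Checking pairwise contests:
A beats E 723–635.
E beats C 1171–187.
B beats A 892–466.
E beats D 1171–187.
E beats B 935–423.
Every option loses at least one head-to-head, so there is no Condorcet winner.

none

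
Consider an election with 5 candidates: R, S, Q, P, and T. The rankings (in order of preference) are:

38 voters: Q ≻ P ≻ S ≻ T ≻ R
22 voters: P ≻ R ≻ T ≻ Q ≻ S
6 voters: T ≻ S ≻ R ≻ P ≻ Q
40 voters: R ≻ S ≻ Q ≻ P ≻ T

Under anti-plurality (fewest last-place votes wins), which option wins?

Last-place votes: R 38, S 22, Q 6, P 0, T 40.
P is ranked last by the fewest voters, so P wins.

P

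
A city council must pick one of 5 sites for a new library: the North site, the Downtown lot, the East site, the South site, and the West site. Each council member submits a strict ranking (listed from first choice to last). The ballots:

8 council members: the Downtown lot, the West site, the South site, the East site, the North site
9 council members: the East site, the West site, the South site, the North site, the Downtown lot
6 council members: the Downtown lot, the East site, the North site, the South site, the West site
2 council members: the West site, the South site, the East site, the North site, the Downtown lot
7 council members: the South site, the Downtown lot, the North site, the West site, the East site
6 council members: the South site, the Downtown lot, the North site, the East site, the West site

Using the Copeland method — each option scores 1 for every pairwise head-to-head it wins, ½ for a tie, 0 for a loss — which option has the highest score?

the South site

the North site: ties the West site; loses to the Downtown lot, the East site, and the South site → score 0.5.
the Downtown lot: beats the North site, the East site, and the West site; loses to the South site → score 3.
the East site: beats the North site and the West site; loses to the Downtown lot and the South site → score 2.
the South site: beats the North site, the Downtown lot, and the East site; ties the West site → score 3.5.
the West site: ties the North site and the South site; loses to the Downtown lot and the East site → score 1.
the South site has the best pairwise record.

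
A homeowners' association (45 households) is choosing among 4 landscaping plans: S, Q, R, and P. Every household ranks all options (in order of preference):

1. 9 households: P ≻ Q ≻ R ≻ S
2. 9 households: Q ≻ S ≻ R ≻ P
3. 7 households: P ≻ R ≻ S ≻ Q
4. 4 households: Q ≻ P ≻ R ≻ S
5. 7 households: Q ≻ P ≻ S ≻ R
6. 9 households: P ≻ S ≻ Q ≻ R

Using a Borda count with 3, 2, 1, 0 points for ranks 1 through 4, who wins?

P

S: 9·0 + 9·2 + 7·1 + 4·0 + 7·1 + 9·2 = 50
Q: 9·2 + 9·3 + 7·0 + 4·3 + 7·3 + 9·1 = 87
R: 9·1 + 9·1 + 7·2 + 4·1 + 7·0 + 9·0 = 36
P: 9·3 + 9·0 + 7·3 + 4·2 + 7·2 + 9·3 = 97
P has the highest Borda score (97).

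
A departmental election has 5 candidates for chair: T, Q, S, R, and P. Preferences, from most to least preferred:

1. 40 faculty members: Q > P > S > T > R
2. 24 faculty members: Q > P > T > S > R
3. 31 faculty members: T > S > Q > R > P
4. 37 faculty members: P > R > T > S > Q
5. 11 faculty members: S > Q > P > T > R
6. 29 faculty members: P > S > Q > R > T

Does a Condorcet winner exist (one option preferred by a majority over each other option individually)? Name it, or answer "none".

none

Checking pairwise contests:
Q beats T 104–68.
S beats Q 108–64.
T beats S 92–80.
T beats R 106–66.
Q beats P 106–66.
Every option loses at least one head-to-head, so there is no Condorcet winner.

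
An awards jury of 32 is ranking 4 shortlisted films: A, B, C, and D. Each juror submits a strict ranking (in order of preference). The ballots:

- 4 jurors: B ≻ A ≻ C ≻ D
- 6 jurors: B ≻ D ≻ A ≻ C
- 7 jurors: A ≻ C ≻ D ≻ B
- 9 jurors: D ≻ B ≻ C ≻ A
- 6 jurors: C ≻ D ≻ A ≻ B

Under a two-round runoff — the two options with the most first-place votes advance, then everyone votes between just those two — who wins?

D

Round 1 first-place votes: A 7, B 10, C 6, D 9.
B and D advance.
Runoff: B is preferred to D by 10 voters; D by 22.
D wins the runoff.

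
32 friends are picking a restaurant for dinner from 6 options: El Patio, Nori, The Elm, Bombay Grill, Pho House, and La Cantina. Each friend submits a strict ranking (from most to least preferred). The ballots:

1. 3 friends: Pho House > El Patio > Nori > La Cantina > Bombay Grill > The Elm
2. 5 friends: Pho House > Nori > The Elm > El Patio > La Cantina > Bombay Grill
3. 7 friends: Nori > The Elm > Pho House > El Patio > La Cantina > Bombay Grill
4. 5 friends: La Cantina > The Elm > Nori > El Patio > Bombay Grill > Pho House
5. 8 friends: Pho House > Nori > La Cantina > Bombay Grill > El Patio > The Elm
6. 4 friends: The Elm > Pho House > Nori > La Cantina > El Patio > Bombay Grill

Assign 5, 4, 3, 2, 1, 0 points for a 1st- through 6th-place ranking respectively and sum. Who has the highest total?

El Patio: 3·4 + 5·2 + 7·2 + 5·2 + 8·1 + 4·1 = 58
Nori: 3·3 + 5·4 + 7·5 + 5·3 + 8·4 + 4·3 = 123
The Elm: 3·0 + 5·3 + 7·4 + 5·4 + 8·0 + 4·5 = 83
Bombay Grill: 3·1 + 5·0 + 7·0 + 5·1 + 8·2 + 4·0 = 24
Pho House: 3·5 + 5·5 + 7·3 + 5·0 + 8·5 + 4·4 = 117
La Cantina: 3·2 + 5·1 + 7·1 + 5·5 + 8·3 + 4·2 = 75
Nori has the highest Borda score (123).

Nori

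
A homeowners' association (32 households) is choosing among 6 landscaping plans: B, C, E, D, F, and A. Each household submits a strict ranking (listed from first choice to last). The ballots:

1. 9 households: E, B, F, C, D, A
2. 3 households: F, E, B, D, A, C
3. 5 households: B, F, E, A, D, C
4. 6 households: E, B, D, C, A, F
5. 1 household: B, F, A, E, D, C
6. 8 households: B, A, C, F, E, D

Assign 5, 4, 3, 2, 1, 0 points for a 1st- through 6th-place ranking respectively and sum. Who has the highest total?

B: 9·4 + 3·3 + 5·5 + 6·4 + 1·5 + 8·5 = 139
C: 9·2 + 3·0 + 5·0 + 6·2 + 1·0 + 8·3 = 54
E: 9·5 + 3·4 + 5·3 + 6·5 + 1·2 + 8·1 = 112
D: 9·1 + 3·2 + 5·1 + 6·3 + 1·1 + 8·0 = 39
F: 9·3 + 3·5 + 5·4 + 6·0 + 1·4 + 8·2 = 82
A: 9·0 + 3·1 + 5·2 + 6·1 + 1·3 + 8·4 = 54
B has the highest Borda score (139).

B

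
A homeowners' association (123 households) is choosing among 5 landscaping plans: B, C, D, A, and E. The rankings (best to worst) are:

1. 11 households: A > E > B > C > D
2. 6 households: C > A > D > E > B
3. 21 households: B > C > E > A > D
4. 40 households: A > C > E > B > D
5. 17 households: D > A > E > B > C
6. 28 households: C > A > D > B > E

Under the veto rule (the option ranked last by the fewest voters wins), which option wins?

A

Last-place votes: B 6, C 17, D 72, A 0, E 28.
A is ranked last by the fewest voters, so A wins.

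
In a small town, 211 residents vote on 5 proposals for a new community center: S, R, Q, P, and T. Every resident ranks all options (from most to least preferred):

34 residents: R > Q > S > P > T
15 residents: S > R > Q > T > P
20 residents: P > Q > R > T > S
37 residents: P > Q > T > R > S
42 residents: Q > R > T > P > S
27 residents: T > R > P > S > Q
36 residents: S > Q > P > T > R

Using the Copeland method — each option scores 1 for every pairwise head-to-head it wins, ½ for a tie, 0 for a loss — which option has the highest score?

Q

S: loses to R, Q, P, and T → score 0.
R: beats S, P, and T; loses to Q → score 3.
Q: beats S, R, P, and T → score 4.
P: beats S and T; loses to R and Q → score 2.
T: beats S; loses to R, Q, and P → score 1.
Q has the best pairwise record.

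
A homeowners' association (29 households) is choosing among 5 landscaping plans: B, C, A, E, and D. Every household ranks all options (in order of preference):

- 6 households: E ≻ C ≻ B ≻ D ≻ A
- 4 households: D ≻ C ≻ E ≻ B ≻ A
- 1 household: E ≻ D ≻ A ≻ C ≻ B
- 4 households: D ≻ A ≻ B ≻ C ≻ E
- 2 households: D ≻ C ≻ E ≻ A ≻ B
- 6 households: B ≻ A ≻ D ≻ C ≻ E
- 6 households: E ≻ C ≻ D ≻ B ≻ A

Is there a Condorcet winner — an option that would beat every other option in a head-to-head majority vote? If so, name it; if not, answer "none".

D vs B: 17–12 for D.
D vs C: 17–12 for D.
D vs A: 23–6 for D.
D vs E: 16–13 for D.
D beats every other option head-to-head.

D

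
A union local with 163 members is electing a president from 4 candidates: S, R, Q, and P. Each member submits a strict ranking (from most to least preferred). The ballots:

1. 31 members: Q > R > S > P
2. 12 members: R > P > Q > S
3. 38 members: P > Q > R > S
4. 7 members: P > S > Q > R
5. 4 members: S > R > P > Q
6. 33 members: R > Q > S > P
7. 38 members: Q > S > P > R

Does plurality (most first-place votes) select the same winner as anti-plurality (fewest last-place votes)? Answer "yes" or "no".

Plurality — first-place votes: S 4, R 45, Q 69, P 45. Winner: Q.
Anti-plurality — last-place votes: S 50, R 45, Q 4, P 64. Winner: Q.
The two methods agree.

yes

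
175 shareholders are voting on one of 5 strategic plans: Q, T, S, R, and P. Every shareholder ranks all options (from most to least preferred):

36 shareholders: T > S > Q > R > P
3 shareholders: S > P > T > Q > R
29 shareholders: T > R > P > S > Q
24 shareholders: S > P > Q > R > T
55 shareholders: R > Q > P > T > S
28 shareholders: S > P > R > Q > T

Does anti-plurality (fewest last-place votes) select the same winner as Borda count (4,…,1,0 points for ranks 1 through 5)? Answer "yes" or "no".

Anti-plurality — last-place votes: Q 29, T 52, S 55, R 3, P 36. Winner: R.
Borda — scores: Q 316, T 321, S 357, R 423, P 333. Winner: R.
The two methods agree.

yes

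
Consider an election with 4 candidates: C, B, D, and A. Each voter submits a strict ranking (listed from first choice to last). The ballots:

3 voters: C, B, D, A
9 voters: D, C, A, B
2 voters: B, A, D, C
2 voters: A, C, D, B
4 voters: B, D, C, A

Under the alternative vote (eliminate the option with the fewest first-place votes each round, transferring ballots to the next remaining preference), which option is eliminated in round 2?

C

Round 1: C 3, B 6, D 9, A 2. Eliminate A.
Round 2: C 5, B 6, D 9. Eliminate C.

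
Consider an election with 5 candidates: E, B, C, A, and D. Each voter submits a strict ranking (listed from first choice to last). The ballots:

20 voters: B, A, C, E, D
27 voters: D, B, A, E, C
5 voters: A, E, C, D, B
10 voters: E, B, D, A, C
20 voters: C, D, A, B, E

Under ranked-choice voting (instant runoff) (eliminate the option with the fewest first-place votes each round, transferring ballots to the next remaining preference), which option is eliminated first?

A

Round 1: E 10, B 20, C 20, A 5, D 27. Eliminate A.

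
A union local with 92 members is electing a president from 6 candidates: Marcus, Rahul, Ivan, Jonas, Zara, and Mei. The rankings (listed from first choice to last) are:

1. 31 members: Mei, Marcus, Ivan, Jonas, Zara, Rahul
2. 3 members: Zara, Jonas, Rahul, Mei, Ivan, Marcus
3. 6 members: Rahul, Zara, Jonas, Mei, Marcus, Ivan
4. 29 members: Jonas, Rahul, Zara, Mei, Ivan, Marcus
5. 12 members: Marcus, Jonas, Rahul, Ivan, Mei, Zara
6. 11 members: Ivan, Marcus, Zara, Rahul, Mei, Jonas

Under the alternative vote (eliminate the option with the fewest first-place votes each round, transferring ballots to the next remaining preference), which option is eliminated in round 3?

Round 1: Marcus 12, Rahul 6, Ivan 11, Jonas 29, Zara 3, Mei 31. Eliminate Zara.
Round 2: Marcus 12, Rahul 6, Ivan 11, Jonas 32, Mei 31. Eliminate Rahul.
Round 3: Marcus 12, Ivan 11, Jonas 38, Mei 31. Eliminate Ivan.

Ivan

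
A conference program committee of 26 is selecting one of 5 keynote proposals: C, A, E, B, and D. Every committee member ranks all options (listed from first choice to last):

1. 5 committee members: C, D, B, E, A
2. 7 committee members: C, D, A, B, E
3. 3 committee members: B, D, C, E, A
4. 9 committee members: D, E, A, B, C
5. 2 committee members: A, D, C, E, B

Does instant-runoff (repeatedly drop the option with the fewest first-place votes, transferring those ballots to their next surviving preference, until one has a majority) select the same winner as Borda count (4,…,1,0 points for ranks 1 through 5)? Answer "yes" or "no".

yes

Instant-runoff — R1 C 12, A 2, E 0, B 3, D 9 (E out); R2 C 12, A 2, B 3, D 9 (A out); R3 C 12, B 3, D 11 (B out); R4 C 12, D 14 (D winner). Winner: D.
Borda — scores: C 58, A 40, E 37, B 38, D 87. Winner: D.
The two methods agree.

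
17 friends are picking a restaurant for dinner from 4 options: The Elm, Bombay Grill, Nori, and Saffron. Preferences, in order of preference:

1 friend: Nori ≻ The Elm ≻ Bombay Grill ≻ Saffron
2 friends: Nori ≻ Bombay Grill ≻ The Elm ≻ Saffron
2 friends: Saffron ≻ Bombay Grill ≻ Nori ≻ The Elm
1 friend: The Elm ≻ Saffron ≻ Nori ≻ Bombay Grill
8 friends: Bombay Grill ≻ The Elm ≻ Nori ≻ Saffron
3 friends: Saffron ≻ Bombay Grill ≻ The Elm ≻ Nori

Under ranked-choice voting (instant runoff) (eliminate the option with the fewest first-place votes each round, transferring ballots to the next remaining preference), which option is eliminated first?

The Elm

Round 1: The Elm 1, Bombay Grill 8, Nori 3, Saffron 5. Eliminate The Elm.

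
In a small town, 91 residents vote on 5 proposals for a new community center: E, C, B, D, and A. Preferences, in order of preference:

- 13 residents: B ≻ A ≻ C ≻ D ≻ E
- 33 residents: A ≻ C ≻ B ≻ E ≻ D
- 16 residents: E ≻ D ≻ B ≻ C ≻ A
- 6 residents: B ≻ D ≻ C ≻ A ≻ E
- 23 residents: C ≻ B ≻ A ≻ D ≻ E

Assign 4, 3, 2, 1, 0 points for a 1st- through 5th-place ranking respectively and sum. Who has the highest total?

E: 13·0 + 33·1 + 16·4 + 6·0 + 23·0 = 97
C: 13·2 + 33·3 + 16·1 + 6·2 + 23·4 = 245
B: 13·4 + 33·2 + 16·2 + 6·4 + 23·3 = 243
D: 13·1 + 33·0 + 16·3 + 6·3 + 23·1 = 102
A: 13·3 + 33·4 + 16·0 + 6·1 + 23·2 = 223
C has the highest Borda score (245).

C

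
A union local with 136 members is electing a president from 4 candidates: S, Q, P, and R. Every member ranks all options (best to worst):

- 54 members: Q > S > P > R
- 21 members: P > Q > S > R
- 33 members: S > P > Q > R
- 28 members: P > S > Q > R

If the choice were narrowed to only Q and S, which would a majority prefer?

Q

Voters preferring Q to S: 75; preferring S to Q: 61.
Q wins the head-to-head.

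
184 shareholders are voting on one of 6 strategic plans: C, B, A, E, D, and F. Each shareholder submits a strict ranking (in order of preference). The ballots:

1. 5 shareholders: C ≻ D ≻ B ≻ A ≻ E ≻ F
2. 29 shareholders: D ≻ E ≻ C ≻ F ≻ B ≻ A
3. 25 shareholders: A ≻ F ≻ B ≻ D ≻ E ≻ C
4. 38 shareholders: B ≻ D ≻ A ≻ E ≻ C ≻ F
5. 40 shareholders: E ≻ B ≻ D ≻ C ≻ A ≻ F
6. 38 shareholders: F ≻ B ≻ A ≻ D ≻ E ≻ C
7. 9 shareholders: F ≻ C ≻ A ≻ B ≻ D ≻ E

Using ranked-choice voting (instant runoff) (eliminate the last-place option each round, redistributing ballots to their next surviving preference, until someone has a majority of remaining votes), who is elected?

E

Round 1: C 5, B 38, A 25, E 40, D 29, F 47. Eliminate C.
Round 2: B 38, A 25, E 40, D 34, F 47. Eliminate A.
Round 3: B 38, E 40, D 34, F 72. Eliminate D.
Round 4: B 43, E 69, F 72. Eliminate B.
Round 5: E 112, F 72. E has a majority.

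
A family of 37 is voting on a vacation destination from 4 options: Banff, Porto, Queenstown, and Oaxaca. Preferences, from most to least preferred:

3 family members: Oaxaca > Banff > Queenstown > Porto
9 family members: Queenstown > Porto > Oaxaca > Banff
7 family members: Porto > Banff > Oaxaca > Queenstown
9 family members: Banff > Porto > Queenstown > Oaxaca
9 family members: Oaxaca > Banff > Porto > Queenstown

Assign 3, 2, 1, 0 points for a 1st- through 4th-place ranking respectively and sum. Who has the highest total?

Banff: 3·2 + 9·0 + 7·2 + 9·3 + 9·2 = 65
Porto: 3·0 + 9·2 + 7·3 + 9·2 + 9·1 = 66
Queenstown: 3·1 + 9·3 + 7·0 + 9·1 + 9·0 = 39
Oaxaca: 3·3 + 9·1 + 7·1 + 9·0 + 9·3 = 52
Porto has the highest Borda score (66).

Porto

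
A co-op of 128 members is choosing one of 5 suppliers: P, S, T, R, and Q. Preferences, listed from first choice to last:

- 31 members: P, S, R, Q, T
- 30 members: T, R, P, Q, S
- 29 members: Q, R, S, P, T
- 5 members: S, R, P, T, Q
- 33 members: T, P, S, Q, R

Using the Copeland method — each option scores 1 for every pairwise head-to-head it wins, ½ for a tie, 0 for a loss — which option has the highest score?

P: beats S, T, and Q; ties R → score 3.5.
S: beats T, R, and Q; loses to P → score 3.
T: beats Q; loses to P, S, and R → score 1.
R: beats T and Q; ties P; loses to S → score 2.5.
Q: loses to P, S, T, and R → score 0.
P has the best pairwise record.

P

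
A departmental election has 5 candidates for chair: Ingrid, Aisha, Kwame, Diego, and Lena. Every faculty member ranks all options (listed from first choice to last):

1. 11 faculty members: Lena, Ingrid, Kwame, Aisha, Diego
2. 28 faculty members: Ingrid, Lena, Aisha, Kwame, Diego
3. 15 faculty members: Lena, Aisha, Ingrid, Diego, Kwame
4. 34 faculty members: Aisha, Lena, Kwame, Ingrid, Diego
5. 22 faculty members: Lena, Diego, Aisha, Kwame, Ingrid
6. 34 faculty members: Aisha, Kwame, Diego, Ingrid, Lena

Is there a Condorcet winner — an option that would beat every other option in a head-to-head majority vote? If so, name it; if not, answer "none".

Lena

Lena vs Ingrid: 82–62 for Lena.
Lena vs Aisha: 76–68 for Lena.
Lena vs Kwame: 110–34 for Lena.
Lena vs Diego: 110–34 for Lena.
Lena beats every other option head-to-head.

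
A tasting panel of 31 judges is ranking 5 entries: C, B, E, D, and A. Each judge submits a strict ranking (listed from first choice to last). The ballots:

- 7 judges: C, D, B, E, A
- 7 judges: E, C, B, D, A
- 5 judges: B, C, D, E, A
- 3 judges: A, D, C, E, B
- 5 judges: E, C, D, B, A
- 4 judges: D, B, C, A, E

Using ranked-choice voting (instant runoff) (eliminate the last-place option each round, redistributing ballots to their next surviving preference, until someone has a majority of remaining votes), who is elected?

C

Round 1: C 7, B 5, E 12, D 4, A 3. Eliminate A.
Round 2: C 7, B 5, E 12, D 7. Eliminate B.
Round 3: C 12, E 12, D 7. Eliminate D.
Round 4: C 19, E 12. C has a majority.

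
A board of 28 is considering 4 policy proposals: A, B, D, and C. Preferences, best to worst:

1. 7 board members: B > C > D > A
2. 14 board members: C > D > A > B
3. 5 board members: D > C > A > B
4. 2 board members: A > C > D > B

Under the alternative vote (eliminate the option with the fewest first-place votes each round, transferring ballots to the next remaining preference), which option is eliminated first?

Round 1: A 2, B 7, D 5, C 14. Eliminate A.

A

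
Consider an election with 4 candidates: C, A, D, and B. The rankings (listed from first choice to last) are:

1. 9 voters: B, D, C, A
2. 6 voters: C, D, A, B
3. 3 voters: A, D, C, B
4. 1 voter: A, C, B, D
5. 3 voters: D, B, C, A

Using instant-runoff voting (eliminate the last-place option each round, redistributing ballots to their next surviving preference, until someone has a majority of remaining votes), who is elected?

Round 1: C 6, A 4, D 3, B 9. Eliminate D.
Round 2: C 6, A 4, B 12. B has a majority.

B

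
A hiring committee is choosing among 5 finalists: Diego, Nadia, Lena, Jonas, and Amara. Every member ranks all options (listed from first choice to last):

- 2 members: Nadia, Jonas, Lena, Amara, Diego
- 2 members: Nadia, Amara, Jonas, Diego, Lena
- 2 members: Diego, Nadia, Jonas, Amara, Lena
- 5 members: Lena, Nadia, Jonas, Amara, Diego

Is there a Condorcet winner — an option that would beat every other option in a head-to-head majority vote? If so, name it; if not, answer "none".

Nadia

Nadia vs Diego: 9–2 for Nadia.
Nadia vs Lena: 6–5 for Nadia.
Nadia vs Jonas: 11–0 for Nadia.
Nadia vs Amara: 11–0 for Nadia.
Nadia beats every other option head-to-head.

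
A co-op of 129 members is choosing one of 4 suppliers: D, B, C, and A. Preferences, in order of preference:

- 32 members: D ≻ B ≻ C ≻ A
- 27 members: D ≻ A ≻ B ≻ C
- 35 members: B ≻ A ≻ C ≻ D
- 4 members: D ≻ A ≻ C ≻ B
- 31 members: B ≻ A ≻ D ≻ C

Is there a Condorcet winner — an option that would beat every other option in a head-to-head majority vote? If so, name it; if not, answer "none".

B

B vs D: 66–63 for B.
B vs C: 125–4 for B.
B vs A: 98–31 for B.
B beats every other option head-to-head.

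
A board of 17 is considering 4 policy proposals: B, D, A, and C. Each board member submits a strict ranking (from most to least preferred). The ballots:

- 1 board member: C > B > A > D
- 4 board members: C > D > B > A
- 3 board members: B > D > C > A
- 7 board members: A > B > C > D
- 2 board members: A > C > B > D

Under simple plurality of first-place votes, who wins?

First-place votes: B 3, D 0, A 9, C 5.
A has the most first-place votes.

A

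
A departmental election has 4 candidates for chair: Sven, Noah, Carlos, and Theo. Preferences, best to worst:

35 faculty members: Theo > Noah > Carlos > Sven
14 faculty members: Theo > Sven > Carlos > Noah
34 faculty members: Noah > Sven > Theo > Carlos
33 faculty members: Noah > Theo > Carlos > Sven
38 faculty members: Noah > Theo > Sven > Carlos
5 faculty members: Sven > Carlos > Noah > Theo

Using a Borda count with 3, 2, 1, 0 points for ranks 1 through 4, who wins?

Noah

Sven: 35·0 + 14·2 + 34·2 + 33·0 + 38·1 + 5·3 = 149
Noah: 35·2 + 14·0 + 34·3 + 33·3 + 38·3 + 5·1 = 390
Carlos: 35·1 + 14·1 + 34·0 + 33·1 + 38·0 + 5·2 = 92
Theo: 35·3 + 14·3 + 34·1 + 33·2 + 38·2 + 5·0 = 323
Noah has the highest Borda score (390).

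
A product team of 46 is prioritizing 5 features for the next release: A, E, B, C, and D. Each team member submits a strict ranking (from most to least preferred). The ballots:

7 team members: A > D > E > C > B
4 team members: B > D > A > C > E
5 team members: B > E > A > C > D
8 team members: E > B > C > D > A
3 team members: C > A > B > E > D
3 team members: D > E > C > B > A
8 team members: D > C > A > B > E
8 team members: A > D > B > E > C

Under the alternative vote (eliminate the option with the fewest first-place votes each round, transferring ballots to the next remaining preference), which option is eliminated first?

C

Round 1: A 15, E 8, B 9, C 3, D 11. Eliminate C.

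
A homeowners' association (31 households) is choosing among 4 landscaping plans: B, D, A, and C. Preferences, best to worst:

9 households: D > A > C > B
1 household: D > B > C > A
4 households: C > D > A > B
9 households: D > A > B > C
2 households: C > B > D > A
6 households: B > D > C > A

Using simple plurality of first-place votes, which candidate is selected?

D

First-place votes: B 6, D 19, A 0, C 6.
D has the most first-place votes.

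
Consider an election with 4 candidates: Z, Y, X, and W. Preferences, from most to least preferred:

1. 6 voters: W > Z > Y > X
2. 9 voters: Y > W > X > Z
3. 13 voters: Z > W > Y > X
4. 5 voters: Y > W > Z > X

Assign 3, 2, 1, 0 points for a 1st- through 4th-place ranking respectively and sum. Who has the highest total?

W

Z: 6·2 + 9·0 + 13·3 + 5·1 = 56
Y: 6·1 + 9·3 + 13·1 + 5·3 = 61
X: 6·0 + 9·1 + 13·0 + 5·0 = 9
W: 6·3 + 9·2 + 13·2 + 5·2 = 72
W has the highest Borda score (72).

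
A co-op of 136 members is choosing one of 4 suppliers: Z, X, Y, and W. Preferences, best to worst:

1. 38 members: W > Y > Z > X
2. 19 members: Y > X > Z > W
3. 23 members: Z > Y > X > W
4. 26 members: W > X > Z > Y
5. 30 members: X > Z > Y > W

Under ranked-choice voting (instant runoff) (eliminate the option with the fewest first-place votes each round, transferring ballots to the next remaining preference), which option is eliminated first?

Round 1: Z 23, X 30, Y 19, W 64. Eliminate Y.

Y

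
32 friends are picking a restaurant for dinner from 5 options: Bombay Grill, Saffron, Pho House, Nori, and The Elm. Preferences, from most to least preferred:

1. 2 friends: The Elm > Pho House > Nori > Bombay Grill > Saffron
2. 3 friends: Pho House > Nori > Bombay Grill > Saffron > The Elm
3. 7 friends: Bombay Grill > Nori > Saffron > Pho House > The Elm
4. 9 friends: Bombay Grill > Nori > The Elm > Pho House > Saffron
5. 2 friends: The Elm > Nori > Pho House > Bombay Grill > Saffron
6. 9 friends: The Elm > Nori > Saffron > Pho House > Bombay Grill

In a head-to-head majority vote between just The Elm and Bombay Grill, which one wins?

Voters preferring The Elm to Bombay Grill: 13; preferring Bombay Grill to The Elm: 19.
Bombay Grill wins the head-to-head.

Bombay Grill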